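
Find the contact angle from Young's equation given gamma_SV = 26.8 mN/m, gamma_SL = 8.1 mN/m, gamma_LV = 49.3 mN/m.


cos(theta) = (gamma_SV - gamma_SL) / gamma_LV
cos(theta) = (26.8 - 8.1) / 49.3
cos(theta) = 0.37931
theta = arccos(0.37931) = 67.71 degrees

67.71


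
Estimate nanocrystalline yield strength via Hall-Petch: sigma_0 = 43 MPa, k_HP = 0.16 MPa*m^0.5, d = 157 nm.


d = 157 nm = 1.57e-07 m
sqrt(d) = 0.0003962323
Hall-Petch contribution = k / sqrt(d) = 0.16 / 0.0003962323 = 403.8 MPa
sigma = sigma_0 + k/sqrt(d) = 43 + 403.8 = 446.8 MPa

446.8


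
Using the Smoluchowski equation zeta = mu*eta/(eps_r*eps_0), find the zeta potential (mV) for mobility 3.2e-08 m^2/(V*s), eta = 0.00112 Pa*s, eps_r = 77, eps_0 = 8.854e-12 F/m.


Smoluchowski equation: zeta = mu * eta / (eps_r * eps_0)
zeta = 3.2e-08 * 0.00112 / (77 * 8.854e-12)
zeta = 0.05257 V = 52.57 mV

52.57


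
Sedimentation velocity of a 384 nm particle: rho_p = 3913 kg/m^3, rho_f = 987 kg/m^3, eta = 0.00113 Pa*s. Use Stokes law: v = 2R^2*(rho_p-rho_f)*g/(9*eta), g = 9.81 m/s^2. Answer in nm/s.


Radius R = 384/2 nm = 1.92e-07 m
Density difference = 3913 - 987 = 2926 kg/m^3
v = 2 * R^2 * (rho_p - rho_f) * g / (9 * eta)
v = 2 * (1.92e-07)^2 * 2926 * 9.81 / (9 * 0.00113)
v = 2.08092e-07 m/s = 208.0917 nm/s

208.0917


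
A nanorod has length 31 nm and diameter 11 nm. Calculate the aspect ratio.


Aspect ratio AR = length / diameter
AR = 31 / 11
AR = 2.82

2.82


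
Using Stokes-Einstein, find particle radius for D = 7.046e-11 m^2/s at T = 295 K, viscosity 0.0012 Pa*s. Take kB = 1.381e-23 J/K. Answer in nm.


Stokes-Einstein: R = kB*T / (6*pi*eta*D)
R = 1.381e-23 * 295 / (6 * pi * 0.0012 * 7.046e-11)
R = 2.55618e-09 m = 2.56 nm

2.56


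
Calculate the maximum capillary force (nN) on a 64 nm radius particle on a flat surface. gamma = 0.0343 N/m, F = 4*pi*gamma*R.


Convert radius: R = 64 nm = 6.4e-08 m
F = 4 * pi * gamma * R
F = 4 * pi * 0.0343 * 6.4e-08
F = 2.75857e-08 N = 27.5857 nN

27.5857


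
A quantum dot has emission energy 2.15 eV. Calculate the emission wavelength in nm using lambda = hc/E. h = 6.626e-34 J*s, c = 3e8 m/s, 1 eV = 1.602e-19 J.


Convert energy: E = 2.15 eV = 2.15 * 1.602e-19 = 3.4443e-19 J
lambda = h*c / E = 6.626e-34 * 3e8 / 3.4443e-19
lambda = 5.77127e-07 m = 577.1 nm

577.1


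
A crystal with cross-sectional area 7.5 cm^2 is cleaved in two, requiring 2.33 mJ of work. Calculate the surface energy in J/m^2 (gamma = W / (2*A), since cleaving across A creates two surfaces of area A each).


Convert: A = 7.5 cm^2 = 0.00075 m^2, W = 2.33 mJ = 0.00233 J
Cleaving exposes two faces of area A, so total new surface = 2*A and gamma = W / (2*A)
gamma = 0.00233 / (2 * 0.00075)
gamma = 1.553 J/m^2

1.553


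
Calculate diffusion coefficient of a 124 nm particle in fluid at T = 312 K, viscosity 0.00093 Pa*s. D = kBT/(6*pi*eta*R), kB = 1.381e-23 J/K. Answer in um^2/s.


Radius R = 124/2 = 62 nm = 6.2e-08 m
D = kB*T / (6*pi*eta*R)
D = 1.381e-23 * 312 / (6 * pi * 0.00093 * 6.2e-08)
D = 3.96435e-12 m^2/s = 3.964 um^2/s

3.964


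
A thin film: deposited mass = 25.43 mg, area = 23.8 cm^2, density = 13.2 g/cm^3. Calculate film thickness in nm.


Convert: m = 25.43 mg = 2.5430e-05 kg, A = 23.8 cm^2 = 2.3800e-03 m^2, rho = 13.2 g/cm^3 = 13200 kg/m^3
t = m / (A * rho)
t = 2.5430e-05 / (2.3800e-03 * 13200)
t = 8.0946e-07 m = 809.5 nm

809.5


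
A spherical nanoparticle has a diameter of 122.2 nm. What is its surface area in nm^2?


Radius r = 122.2/2 = 61.1 nm
Surface area SA = 4 * pi * r^2
SA = 4 * pi * (61.1)^2
SA = 46912.9 nm^2

46912.9


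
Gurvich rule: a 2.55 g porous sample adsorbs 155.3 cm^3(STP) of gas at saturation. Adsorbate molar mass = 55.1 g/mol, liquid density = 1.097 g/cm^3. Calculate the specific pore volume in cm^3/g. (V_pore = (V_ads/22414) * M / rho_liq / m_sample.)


Moles adsorbed n = V_ads / 22414 = 155.3 / 22414 = 6.928705e-03 mol
Liquid volume V_liq = n * M / rho_liq = 6.928705e-03 * 55.1 / 1.097 = 0.34801 cm^3
Specific pore volume V_pore = V_liq / m_sample = 0.34801 / 2.55
V_pore = 0.1365 cm^3/g

0.1365


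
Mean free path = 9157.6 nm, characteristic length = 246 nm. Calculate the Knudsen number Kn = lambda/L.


Knudsen number Kn = lambda / L
Kn = 9157.6 / 246
Kn = 37.226

37.226


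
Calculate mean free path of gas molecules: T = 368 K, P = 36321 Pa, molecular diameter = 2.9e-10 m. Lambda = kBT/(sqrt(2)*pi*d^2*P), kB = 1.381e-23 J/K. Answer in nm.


Mean free path: lambda = kB*T / (sqrt(2) * pi * d^2 * P)
lambda = 1.381e-23 * 368 / (sqrt(2) * pi * (2.9e-10)^2 * 36321)
lambda = 3.74475e-07 m
lambda = 374.48 nm

374.48


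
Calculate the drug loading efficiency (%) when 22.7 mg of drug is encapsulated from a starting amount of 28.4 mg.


Drug loading efficiency = (drug loaded / drug initial) * 100
DLE = 22.7 / 28.4 * 100
DLE = 0.7993 * 100
DLE = 79.93%

79.93


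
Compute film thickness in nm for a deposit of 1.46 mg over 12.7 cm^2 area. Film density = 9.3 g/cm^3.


Convert: m = 1.46 mg = 1.4600e-06 kg, A = 12.7 cm^2 = 1.2700e-03 m^2, rho = 9.3 g/cm^3 = 9300 kg/m^3
t = m / (A * rho)
t = 1.4600e-06 / (1.2700e-03 * 9300)
t = 1.2361e-07 m = 123.6 nm

123.6


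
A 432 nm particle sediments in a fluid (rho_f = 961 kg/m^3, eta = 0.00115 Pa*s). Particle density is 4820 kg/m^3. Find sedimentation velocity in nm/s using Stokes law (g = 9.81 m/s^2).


Radius R = 432/2 nm = 2.16e-07 m
Density difference = 4820 - 961 = 3859 kg/m^3
v = 2 * R^2 * (rho_p - rho_f) * g / (9 * eta)
v = 2 * (2.16e-07)^2 * 3859 * 9.81 / (9 * 0.00115)
v = 3.41304e-07 m/s = 341.3037 nm/s

341.3037


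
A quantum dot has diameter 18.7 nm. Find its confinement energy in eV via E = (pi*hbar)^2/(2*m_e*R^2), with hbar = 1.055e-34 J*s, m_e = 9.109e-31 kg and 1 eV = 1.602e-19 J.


Radius R = 18.7/2 = 9.35 nm = 9.35e-09 m
E = (pi * 1.055e-34)^2 / (2 * 9.109e-31 * (9.35e-09)^2)
E(J) = 6.89733e-22
E = E(J) / 1.602e-19 = 0.0043 eV

0.0043


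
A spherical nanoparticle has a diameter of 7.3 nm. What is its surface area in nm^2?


Radius r = 7.3/2 = 3.65 nm
Surface area SA = 4 * pi * r^2
SA = 4 * pi * (3.65)^2
SA = 167.42 nm^2

167.42


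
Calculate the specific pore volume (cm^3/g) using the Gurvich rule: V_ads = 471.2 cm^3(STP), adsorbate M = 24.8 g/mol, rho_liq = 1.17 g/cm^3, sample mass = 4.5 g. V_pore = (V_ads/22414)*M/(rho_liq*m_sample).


Moles adsorbed n = V_ads / 22414 = 471.2 / 22414 = 2.102258e-02 mol
Liquid volume V_liq = n * M / rho_liq = 2.102258e-02 * 24.8 / 1.17 = 0.44561 cm^3
Specific pore volume V_pore = V_liq / m_sample = 0.44561 / 4.5
V_pore = 0.099 cm^3/g

0.099


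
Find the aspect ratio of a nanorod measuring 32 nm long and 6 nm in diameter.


Aspect ratio AR = length / diameter
AR = 32 / 6
AR = 5.33

5.33


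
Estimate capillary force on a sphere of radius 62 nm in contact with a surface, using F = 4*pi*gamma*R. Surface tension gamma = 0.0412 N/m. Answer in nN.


Convert radius: R = 62 nm = 6.2e-08 m
F = 4 * pi * gamma * R
F = 4 * pi * 0.0412 * 6.2e-08
F = 3.20995e-08 N = 32.0995 nN

32.0995


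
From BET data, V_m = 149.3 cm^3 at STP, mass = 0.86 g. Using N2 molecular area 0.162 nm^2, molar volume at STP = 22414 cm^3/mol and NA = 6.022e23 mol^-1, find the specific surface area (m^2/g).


Number of moles in monolayer = V_m / 22414 = 149.3 / 22414 = 0.00666102
Number of molecules = moles * NA = 0.00666102 * 6.022e23
SA = molecules * sigma / mass
SA = (149.3 / 22414) * 6.022e23 * 0.162e-18 / 0.86
SA = 755.6 m^2/g

755.6


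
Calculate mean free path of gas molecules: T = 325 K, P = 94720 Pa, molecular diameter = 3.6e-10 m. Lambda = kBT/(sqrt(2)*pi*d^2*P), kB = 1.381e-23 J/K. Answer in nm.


Mean free path: lambda = kB*T / (sqrt(2) * pi * d^2 * P)
lambda = 1.381e-23 * 325 / (sqrt(2) * pi * (3.6e-10)^2 * 94720)
lambda = 8.22935e-08 m
lambda = 82.29 nm

82.29


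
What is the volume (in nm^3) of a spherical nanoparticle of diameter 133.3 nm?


Radius r = 133.3/2 = 66.65 nm
Volume V = (4/3) * pi * r^3
V = (4/3) * pi * (66.65)^3
V = 1240192.41 nm^3

1240192.41


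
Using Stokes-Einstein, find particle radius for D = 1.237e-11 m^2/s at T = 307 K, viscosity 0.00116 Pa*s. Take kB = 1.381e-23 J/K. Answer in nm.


Stokes-Einstein: R = kB*T / (6*pi*eta*D)
R = 1.381e-23 * 307 / (6 * pi * 0.00116 * 1.237e-11)
R = 1.56748e-08 m = 15.67 nm

15.67


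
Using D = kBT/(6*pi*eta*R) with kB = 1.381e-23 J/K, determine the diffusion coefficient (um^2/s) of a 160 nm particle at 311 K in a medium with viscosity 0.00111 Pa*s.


Radius R = 160/2 = 80 nm = 8e-08 m
D = kB*T / (6*pi*eta*R)
D = 1.381e-23 * 311 / (6 * pi * 0.00111 * 8e-08)
D = 2.5659e-12 m^2/s = 2.566 um^2/s

2.566


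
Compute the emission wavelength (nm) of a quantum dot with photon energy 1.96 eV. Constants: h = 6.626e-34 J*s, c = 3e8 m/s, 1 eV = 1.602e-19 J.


Convert energy: E = 1.96 eV = 1.96 * 1.602e-19 = 3.13992e-19 J
lambda = h*c / E = 6.626e-34 * 3e8 / 3.13992e-19
lambda = 6.33073e-07 m = 633.1 nm

633.1


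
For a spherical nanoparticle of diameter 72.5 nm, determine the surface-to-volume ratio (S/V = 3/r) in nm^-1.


Radius r = 72.5/2 = 36.25 nm
S/V = 3 / r = 3 / 36.25
S/V = 0.0828 nm^-1

0.0828


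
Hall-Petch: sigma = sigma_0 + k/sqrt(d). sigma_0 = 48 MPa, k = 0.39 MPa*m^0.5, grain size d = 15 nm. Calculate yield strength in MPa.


d = 15 nm = 1.5e-08 m
sqrt(d) = 0.0001224745
Hall-Petch contribution = k / sqrt(d) = 0.39 / 0.0001224745 = 3184.3 MPa
sigma = sigma_0 + k/sqrt(d) = 48 + 3184.3 = 3232.3 MPa

3232.3


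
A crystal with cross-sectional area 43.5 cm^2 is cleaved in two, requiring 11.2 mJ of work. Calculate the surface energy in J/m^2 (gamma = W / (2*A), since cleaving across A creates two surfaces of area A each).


Convert: A = 43.5 cm^2 = 0.00435 m^2, W = 11.2 mJ = 0.0112 J
Cleaving exposes two faces of area A, so total new surface = 2*A and gamma = W / (2*A)
gamma = 0.0112 / (2 * 0.00435)
gamma = 1.287 J/m^2

1.287


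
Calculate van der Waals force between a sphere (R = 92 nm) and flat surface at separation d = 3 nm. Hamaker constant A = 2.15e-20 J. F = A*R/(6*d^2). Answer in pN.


Convert to SI: R = 92 nm = 9.2e-08 m, d = 3 nm = 3e-09 m
F = A * R / (6 * d^2)
F = 2.15e-20 * 9.2e-08 / (6 * (3e-09)^2)
F = 3.66296e-11 N = 36.63 pN

36.63


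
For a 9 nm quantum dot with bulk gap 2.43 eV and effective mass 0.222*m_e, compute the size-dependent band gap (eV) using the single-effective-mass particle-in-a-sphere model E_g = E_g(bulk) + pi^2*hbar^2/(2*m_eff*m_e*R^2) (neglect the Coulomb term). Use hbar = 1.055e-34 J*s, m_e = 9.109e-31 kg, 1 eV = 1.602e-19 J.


Radius R = 9/2 nm = 4.5e-09 m
Confinement energy dE = pi^2 * hbar^2 / (2 * m_eff * m_e * R^2)
dE = pi^2 * (1.055e-34)^2 / (2 * 0.222 * 9.109e-31 * (4.5e-09)^2) J, divided by 1.602e-19 J/eV
dE = 0.0837 eV
Total band gap = E_g(bulk) + dE = 2.43 + 0.0837 = 2.5137 eV

2.5137


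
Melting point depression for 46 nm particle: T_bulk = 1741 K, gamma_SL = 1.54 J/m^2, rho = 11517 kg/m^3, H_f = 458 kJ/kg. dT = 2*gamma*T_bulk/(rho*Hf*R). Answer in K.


Radius R = 46/2 = 23 nm = 2.3e-08 m
Convert H_f = 458 kJ/kg = 458000 J/kg
dT = 2 * gamma_SL * T_bulk / (rho * H_f * R)
dT = 2 * 1.54 * 1741 / (11517 * 458000 * 2.3e-08)
dT = 44.2 K

44.2


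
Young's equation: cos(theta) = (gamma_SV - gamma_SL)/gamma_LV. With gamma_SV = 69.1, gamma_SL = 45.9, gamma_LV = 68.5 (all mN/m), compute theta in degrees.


cos(theta) = (gamma_SV - gamma_SL) / gamma_LV
cos(theta) = (69.1 - 45.9) / 68.5
cos(theta) = 0.338686
theta = arccos(0.338686) = 70.2 degrees

70.2


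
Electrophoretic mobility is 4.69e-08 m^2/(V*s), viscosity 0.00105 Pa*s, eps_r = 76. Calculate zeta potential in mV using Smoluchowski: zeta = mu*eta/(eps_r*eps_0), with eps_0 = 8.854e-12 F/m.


Smoluchowski equation: zeta = mu * eta / (eps_r * eps_0)
zeta = 4.69e-08 * 0.00105 / (76 * 8.854e-12)
zeta = 0.073183 V = 73.18 mV

73.18


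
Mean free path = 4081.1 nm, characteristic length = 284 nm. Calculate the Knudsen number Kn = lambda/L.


Knudsen number Kn = lambda / L
Kn = 4081.1 / 284
Kn = 14.3701

14.3701


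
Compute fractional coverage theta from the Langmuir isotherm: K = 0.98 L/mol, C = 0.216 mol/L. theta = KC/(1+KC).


Langmuir isotherm: theta = K*C / (1 + K*C)
K*C = 0.98 * 0.216 = 0.21168
theta = 0.21168 / (1 + 0.21168) = 0.21168 / 1.21168
theta = 0.1747

0.1747


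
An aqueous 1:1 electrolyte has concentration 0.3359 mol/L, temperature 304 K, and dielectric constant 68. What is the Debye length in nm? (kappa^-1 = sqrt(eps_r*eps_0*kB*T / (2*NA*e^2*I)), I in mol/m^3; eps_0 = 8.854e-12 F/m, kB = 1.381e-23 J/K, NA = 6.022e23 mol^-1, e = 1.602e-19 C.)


Ionic strength I = 0.3359 * 1^2 * 1000 = 335.9 mol/m^3
kappa^-1 = sqrt(68 * 8.854e-12 * 1.381e-23 * 304 / (2 * 6.022e23 * (1.602e-19)^2 * 335.9))
kappa^-1 = 0.493 nm

0.493


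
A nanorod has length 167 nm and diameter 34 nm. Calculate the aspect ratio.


Aspect ratio AR = length / diameter
AR = 167 / 34
AR = 4.91

4.91


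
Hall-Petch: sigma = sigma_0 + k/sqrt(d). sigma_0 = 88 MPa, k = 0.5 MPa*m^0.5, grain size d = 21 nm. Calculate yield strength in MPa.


d = 21 nm = 2.1e-08 m
sqrt(d) = 0.0001449138
Hall-Petch contribution = k / sqrt(d) = 0.5 / 0.0001449138 = 3450.3 MPa
sigma = sigma_0 + k/sqrt(d) = 88 + 3450.3 = 3538.3 MPa

3538.3


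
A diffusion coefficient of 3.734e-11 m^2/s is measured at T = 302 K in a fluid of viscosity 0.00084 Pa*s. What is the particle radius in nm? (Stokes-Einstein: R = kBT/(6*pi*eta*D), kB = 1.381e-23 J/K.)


Stokes-Einstein: R = kB*T / (6*pi*eta*D)
R = 1.381e-23 * 302 / (6 * pi * 0.00084 * 3.734e-11)
R = 7.05417e-09 m = 7.05 nm

7.05


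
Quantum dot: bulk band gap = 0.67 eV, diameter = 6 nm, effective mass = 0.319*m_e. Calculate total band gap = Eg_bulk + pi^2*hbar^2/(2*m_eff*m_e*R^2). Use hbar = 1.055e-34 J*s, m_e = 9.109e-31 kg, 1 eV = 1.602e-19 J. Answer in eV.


Radius R = 6/2 nm = 3e-09 m
Confinement energy dE = pi^2 * hbar^2 / (2 * m_eff * m_e * R^2)
dE = pi^2 * (1.055e-34)^2 / (2 * 0.319 * 9.109e-31 * (3e-09)^2) J, divided by 1.602e-19 J/eV
dE = 0.1311 eV
Total band gap = E_g(bulk) + dE = 0.67 + 0.1311 = 0.8011 eV

0.8011


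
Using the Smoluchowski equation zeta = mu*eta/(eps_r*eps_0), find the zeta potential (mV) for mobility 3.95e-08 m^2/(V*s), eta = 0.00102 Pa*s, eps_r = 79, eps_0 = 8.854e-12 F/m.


Smoluchowski equation: zeta = mu * eta / (eps_r * eps_0)
zeta = 3.95e-08 * 0.00102 / (79 * 8.854e-12)
zeta = 0.057601 V = 57.6 mV

57.6


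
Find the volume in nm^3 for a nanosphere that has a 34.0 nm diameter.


Radius r = 34.0/2 = 17 nm
Volume V = (4/3) * pi * r^3
V = (4/3) * pi * (17)^3
V = 20579.53 nm^3

20579.53


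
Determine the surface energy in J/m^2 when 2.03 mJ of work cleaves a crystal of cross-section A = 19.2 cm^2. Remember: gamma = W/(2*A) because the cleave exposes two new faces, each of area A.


Convert: A = 19.2 cm^2 = 0.00192 m^2, W = 2.03 mJ = 0.00203 J
Cleaving exposes two faces of area A, so total new surface = 2*A and gamma = W / (2*A)
gamma = 0.00203 / (2 * 0.00192)
gamma = 0.529 J/m^2

0.529


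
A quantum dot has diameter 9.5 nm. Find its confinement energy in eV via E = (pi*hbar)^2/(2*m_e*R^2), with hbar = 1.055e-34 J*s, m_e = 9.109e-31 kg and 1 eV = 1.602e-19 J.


Radius R = 9.5/2 = 4.75 nm = 4.75e-09 m
E = (pi * 1.055e-34)^2 / (2 * 9.109e-31 * (4.75e-09)^2)
E(J) = 2.67249e-21
E = E(J) / 1.602e-19 = 0.0167 eV

0.0167


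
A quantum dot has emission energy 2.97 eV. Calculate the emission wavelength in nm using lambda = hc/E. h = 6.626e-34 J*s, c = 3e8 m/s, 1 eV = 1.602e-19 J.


Convert energy: E = 2.97 eV = 2.97 * 1.602e-19 = 4.75794e-19 J
lambda = h*c / E = 6.626e-34 * 3e8 / 4.75794e-19
lambda = 4.17786e-07 m = 417.8 nm

417.8


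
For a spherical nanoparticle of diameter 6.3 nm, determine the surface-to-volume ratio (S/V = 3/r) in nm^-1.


Radius r = 6.3/2 = 3.15 nm
S/V = 3 / r = 3 / 3.15
S/V = 0.9524 nm^-1

0.9524


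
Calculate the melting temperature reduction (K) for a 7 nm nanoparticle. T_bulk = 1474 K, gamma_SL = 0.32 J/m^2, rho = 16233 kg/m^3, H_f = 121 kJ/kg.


Radius R = 7/2 = 3.5 nm = 3.5e-09 m
Convert H_f = 121 kJ/kg = 121000 J/kg
dT = 2 * gamma_SL * T_bulk / (rho * H_f * R)
dT = 2 * 0.32 * 1474 / (16233 * 121000 * 3.5e-09)
dT = 137.2 K

137.2


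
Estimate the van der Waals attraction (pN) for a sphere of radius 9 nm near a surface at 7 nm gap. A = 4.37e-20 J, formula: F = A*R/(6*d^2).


Convert to SI: R = 9 nm = 9e-09 m, d = 7 nm = 7e-09 m
F = A * R / (6 * d^2)
F = 4.37e-20 * 9e-09 / (6 * (7e-09)^2)
F = 1.33776e-12 N = 1.338 pN

1.338


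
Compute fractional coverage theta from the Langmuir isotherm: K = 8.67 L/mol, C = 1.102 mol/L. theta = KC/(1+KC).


Langmuir isotherm: theta = K*C / (1 + K*C)
K*C = 8.67 * 1.102 = 9.55434
theta = 9.55434 / (1 + 9.55434) = 9.55434 / 10.55434
theta = 0.9053

0.9053


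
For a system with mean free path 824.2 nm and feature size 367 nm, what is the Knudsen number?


Knudsen number Kn = lambda / L
Kn = 824.2 / 367
Kn = 2.2458

2.2458


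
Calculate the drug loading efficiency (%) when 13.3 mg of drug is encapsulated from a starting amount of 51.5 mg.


Drug loading efficiency = (drug loaded / drug initial) * 100
DLE = 13.3 / 51.5 * 100
DLE = 0.2583 * 100
DLE = 25.83%

25.83


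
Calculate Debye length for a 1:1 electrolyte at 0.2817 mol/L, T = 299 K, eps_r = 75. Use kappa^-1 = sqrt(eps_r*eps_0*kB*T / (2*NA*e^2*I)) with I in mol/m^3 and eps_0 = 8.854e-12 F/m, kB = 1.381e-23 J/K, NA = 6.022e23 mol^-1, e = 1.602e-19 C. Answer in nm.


Ionic strength I = 0.2817 * 1^2 * 1000 = 281.7 mol/m^3
kappa^-1 = sqrt(75 * 8.854e-12 * 1.381e-23 * 299 / (2 * 6.022e23 * (1.602e-19)^2 * 281.7))
kappa^-1 = 0.561 nm

0.561


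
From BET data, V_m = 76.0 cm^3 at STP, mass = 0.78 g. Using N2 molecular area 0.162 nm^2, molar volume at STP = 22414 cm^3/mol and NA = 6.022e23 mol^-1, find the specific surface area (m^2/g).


Number of moles in monolayer = V_m / 22414 = 76.0 / 22414 = 0.00339074
Number of molecules = moles * NA = 0.00339074 * 6.022e23
SA = molecules * sigma / mass
SA = (76.0 / 22414) * 6.022e23 * 0.162e-18 / 0.78
SA = 424.1 m^2/g

424.1


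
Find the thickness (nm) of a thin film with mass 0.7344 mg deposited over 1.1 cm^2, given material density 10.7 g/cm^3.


Convert: m = 0.7344 mg = 7.3440e-07 kg, A = 1.1 cm^2 = 1.1000e-04 m^2, rho = 10.7 g/cm^3 = 10700 kg/m^3
t = m / (A * rho)
t = 7.3440e-07 / (1.1000e-04 * 10700)
t = 6.2396e-07 m = 624.0 nm

624.0


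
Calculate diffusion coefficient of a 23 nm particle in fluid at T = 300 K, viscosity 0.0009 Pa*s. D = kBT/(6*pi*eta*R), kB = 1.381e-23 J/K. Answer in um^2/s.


Radius R = 23/2 = 11.5 nm = 1.15e-08 m
D = kB*T / (6*pi*eta*R)
D = 1.381e-23 * 300 / (6 * pi * 0.0009 * 1.15e-08)
D = 2.1236e-11 m^2/s = 21.236 um^2/s

21.236


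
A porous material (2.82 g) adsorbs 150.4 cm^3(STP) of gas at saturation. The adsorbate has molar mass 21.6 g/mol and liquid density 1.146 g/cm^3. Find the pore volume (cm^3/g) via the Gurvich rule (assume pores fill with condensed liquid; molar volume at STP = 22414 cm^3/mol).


Moles adsorbed n = V_ads / 22414 = 150.4 / 22414 = 6.710092e-03 mol
Liquid volume V_liq = n * M / rho_liq = 6.710092e-03 * 21.6 / 1.146 = 0.12647 cm^3
Specific pore volume V_pore = V_liq / m_sample = 0.12647 / 2.82
V_pore = 0.0448 cm^3/g

0.0448


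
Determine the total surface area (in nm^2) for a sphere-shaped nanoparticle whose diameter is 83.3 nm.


Radius r = 83.3/2 = 41.65 nm
Surface area SA = 4 * pi * r^2
SA = 4 * pi * (41.65)^2
SA = 21799.17 nm^2

21799.17


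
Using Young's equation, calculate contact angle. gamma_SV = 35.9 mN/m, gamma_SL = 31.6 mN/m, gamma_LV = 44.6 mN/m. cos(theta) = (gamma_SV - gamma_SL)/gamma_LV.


cos(theta) = (gamma_SV - gamma_SL) / gamma_LV
cos(theta) = (35.9 - 31.6) / 44.6
cos(theta) = 0.096413
theta = arccos(0.096413) = 84.47 degrees

84.47


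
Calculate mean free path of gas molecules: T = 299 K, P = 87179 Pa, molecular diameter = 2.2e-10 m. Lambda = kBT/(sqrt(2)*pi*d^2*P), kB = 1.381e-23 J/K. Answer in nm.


Mean free path: lambda = kB*T / (sqrt(2) * pi * d^2 * P)
lambda = 1.381e-23 * 299 / (sqrt(2) * pi * (2.2e-10)^2 * 87179)
lambda = 2.20264e-07 m
lambda = 220.26 nm

220.26


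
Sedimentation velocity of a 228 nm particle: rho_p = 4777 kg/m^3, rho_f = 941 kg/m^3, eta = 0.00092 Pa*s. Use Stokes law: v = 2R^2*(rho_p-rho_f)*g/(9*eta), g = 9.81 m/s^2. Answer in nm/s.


Radius R = 228/2 nm = 1.14e-07 m
Density difference = 4777 - 941 = 3836 kg/m^3
v = 2 * R^2 * (rho_p - rho_f) * g / (9 * eta)
v = 2 * (1.14e-07)^2 * 3836 * 9.81 / (9 * 0.00092)
v = 1.18129e-07 m/s = 118.1291 nm/s

118.1291


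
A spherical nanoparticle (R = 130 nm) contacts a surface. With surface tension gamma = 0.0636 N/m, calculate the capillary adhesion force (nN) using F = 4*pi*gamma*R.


Convert radius: R = 130 nm = 1.3e-07 m
F = 4 * pi * gamma * R
F = 4 * pi * 0.0636 * 1.3e-07
F = 1.03899e-07 N = 103.8988 nN

103.8988


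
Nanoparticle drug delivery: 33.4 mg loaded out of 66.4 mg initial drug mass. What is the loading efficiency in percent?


Drug loading efficiency = (drug loaded / drug initial) * 100
DLE = 33.4 / 66.4 * 100
DLE = 0.503 * 100
DLE = 50.3%

50.3


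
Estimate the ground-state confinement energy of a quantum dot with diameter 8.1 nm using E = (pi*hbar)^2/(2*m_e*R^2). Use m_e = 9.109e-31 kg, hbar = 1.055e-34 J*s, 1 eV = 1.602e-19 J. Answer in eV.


Radius R = 8.1/2 = 4.05 nm = 4.05e-09 m
E = (pi * 1.055e-34)^2 / (2 * 9.109e-31 * (4.05e-09)^2)
E(J) = 3.67616e-21
E = E(J) / 1.602e-19 = 0.0229 eV

0.0229


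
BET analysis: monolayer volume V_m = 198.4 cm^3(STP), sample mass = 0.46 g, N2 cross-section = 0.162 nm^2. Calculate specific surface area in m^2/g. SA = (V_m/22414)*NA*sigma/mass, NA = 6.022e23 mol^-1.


Number of moles in monolayer = V_m / 22414 = 198.4 / 22414 = 0.00885161
Number of molecules = moles * NA = 0.00885161 * 6.022e23
SA = molecules * sigma / mass
SA = (198.4 / 22414) * 6.022e23 * 0.162e-18 / 0.46
SA = 1877.2 m^2/g

1877.2


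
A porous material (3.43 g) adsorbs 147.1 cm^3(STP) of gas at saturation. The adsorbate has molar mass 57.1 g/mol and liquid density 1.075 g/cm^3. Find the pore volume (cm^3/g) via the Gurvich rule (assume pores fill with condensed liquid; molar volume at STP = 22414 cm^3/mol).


Moles adsorbed n = V_ads / 22414 = 147.1 / 22414 = 6.562862e-03 mol
Liquid volume V_liq = n * M / rho_liq = 6.562862e-03 * 57.1 / 1.075 = 0.34859 cm^3
Specific pore volume V_pore = V_liq / m_sample = 0.34859 / 3.43
V_pore = 0.1016 cm^3/g

0.1016


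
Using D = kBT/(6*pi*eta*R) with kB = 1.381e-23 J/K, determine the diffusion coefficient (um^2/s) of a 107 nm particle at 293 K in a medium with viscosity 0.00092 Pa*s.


Radius R = 107/2 = 53.5 nm = 5.35e-08 m
D = kB*T / (6*pi*eta*R)
D = 1.381e-23 * 293 / (6 * pi * 0.00092 * 5.35e-08)
D = 4.36133e-12 m^2/s = 4.361 um^2/s

4.361


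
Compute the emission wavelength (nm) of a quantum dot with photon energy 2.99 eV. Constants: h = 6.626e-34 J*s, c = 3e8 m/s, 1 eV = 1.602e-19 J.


Convert energy: E = 2.99 eV = 2.99 * 1.602e-19 = 4.78998e-19 J
lambda = h*c / E = 6.626e-34 * 3e8 / 4.78998e-19
lambda = 4.14991e-07 m = 415.0 nm

415.0


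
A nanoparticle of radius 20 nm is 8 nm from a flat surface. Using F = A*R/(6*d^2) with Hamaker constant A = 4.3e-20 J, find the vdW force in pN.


Convert to SI: R = 20 nm = 2e-08 m, d = 8 nm = 8e-09 m
F = A * R / (6 * d^2)
F = 4.3e-20 * 2e-08 / (6 * (8e-09)^2)
F = 2.23958e-12 N = 2.24 pN

2.24


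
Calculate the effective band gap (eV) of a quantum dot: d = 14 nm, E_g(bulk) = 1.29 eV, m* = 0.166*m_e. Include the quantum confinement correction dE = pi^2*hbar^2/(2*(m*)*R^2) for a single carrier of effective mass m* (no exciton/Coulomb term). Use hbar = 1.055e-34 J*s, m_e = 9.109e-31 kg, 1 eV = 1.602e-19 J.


Radius R = 14/2 nm = 7e-09 m
Confinement energy dE = pi^2 * hbar^2 / (2 * m_eff * m_e * R^2)
dE = pi^2 * (1.055e-34)^2 / (2 * 0.166 * 9.109e-31 * (7e-09)^2) J, divided by 1.602e-19 J/eV
dE = 0.0463 eV
Total band gap = E_g(bulk) + dE = 1.29 + 0.0463 = 1.3363 eV

1.3363


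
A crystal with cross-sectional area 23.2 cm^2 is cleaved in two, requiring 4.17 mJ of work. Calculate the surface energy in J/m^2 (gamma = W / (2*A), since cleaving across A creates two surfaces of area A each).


Convert: A = 23.2 cm^2 = 0.00232 m^2, W = 4.17 mJ = 0.00417 J
Cleaving exposes two faces of area A, so total new surface = 2*A and gamma = W / (2*A)
gamma = 0.00417 / (2 * 0.00232)
gamma = 0.899 J/m^2

0.899


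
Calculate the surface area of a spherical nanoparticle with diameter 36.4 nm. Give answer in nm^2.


Radius r = 36.4/2 = 18.2 nm
Surface area SA = 4 * pi * r^2
SA = 4 * pi * (18.2)^2
SA = 4162.48 nm^2

4162.48


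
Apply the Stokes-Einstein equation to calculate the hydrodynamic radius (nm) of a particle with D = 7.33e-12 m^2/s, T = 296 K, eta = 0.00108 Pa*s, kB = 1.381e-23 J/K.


Stokes-Einstein: R = kB*T / (6*pi*eta*D)
R = 1.381e-23 * 296 / (6 * pi * 0.00108 * 7.33e-12)
R = 2.73941e-08 m = 27.39 nm

27.39


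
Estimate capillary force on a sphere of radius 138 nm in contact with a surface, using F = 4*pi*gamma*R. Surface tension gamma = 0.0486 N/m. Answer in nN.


Convert radius: R = 138 nm = 1.38e-07 m
F = 4 * pi * gamma * R
F = 4 * pi * 0.0486 * 1.38e-07
F = 8.42801e-08 N = 84.2801 nN

84.2801


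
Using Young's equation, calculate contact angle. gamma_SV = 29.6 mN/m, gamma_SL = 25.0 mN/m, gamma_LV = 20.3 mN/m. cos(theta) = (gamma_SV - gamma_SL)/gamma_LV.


cos(theta) = (gamma_SV - gamma_SL) / gamma_LV
cos(theta) = (29.6 - 25.0) / 20.3
cos(theta) = 0.226601
theta = arccos(0.226601) = 76.9 degrees

76.9


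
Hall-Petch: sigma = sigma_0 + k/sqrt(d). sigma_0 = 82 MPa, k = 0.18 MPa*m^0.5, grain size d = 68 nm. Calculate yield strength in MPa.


d = 68 nm = 6.8e-08 m
sqrt(d) = 0.0002607681
Hall-Petch contribution = k / sqrt(d) = 0.18 / 0.0002607681 = 690.3 MPa
sigma = sigma_0 + k/sqrt(d) = 82 + 690.3 = 772.3 MPa

772.3


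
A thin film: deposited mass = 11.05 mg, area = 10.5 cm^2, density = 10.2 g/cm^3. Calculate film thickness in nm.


Convert: m = 11.05 mg = 1.1050e-05 kg, A = 10.5 cm^2 = 1.0500e-03 m^2, rho = 10.2 g/cm^3 = 10200 kg/m^3
t = m / (A * rho)
t = 1.1050e-05 / (1.0500e-03 * 10200)
t = 1.0317e-06 m = 1031.7 nm

1031.7


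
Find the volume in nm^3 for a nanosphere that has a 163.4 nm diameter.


Radius r = 163.4/2 = 81.7 nm
Volume V = (4/3) * pi * r^3
V = (4/3) * pi * (81.7)^3
V = 2284308.62 nm^3

2284308.62


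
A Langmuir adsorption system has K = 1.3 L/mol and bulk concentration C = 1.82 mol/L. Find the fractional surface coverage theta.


Langmuir isotherm: theta = K*C / (1 + K*C)
K*C = 1.3 * 1.82 = 2.366
theta = 2.366 / (1 + 2.366) = 2.366 / 3.366
theta = 0.7029

0.7029


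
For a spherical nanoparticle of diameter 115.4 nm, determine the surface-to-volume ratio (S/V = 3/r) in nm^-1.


Radius r = 115.4/2 = 57.7 nm
S/V = 3 / r = 3 / 57.7
S/V = 0.052 nm^-1

0.052


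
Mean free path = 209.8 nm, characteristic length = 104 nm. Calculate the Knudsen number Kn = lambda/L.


Knudsen number Kn = lambda / L
Kn = 209.8 / 104
Kn = 2.0173

2.0173


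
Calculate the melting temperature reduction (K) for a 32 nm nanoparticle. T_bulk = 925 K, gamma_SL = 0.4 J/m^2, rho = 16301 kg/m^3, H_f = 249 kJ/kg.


Radius R = 32/2 = 16 nm = 1.6e-08 m
Convert H_f = 249 kJ/kg = 249000 J/kg
dT = 2 * gamma_SL * T_bulk / (rho * H_f * R)
dT = 2 * 0.4 * 925 / (16301 * 249000 * 1.6e-08)
dT = 11.4 K

11.4


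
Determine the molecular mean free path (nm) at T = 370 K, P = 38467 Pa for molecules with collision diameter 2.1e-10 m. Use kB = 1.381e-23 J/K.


Mean free path: lambda = kB*T / (sqrt(2) * pi * d^2 * P)
lambda = 1.381e-23 * 370 / (sqrt(2) * pi * (2.1e-10)^2 * 38467)
lambda = 6.77959e-07 m
lambda = 677.96 nm

677.96


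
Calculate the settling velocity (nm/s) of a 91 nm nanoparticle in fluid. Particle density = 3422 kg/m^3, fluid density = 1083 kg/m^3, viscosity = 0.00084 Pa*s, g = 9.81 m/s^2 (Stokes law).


Radius R = 91/2 nm = 4.55e-08 m
Density difference = 3422 - 1083 = 2339 kg/m^3
v = 2 * R^2 * (rho_p - rho_f) * g / (9 * eta)
v = 2 * (4.55e-08)^2 * 2339 * 9.81 / (9 * 0.00084)
v = 1.2567e-08 m/s = 12.567 nm/s

12.567


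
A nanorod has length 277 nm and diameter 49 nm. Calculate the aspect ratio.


Aspect ratio AR = length / diameter
AR = 277 / 49
AR = 5.65

5.65


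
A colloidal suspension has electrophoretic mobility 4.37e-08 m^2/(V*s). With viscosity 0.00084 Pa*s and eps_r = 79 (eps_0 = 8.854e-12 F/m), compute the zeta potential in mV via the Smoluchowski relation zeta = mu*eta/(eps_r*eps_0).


Smoluchowski equation: zeta = mu * eta / (eps_r * eps_0)
zeta = 4.37e-08 * 0.00084 / (79 * 8.854e-12)
zeta = 0.05248 V = 52.48 mV

52.48


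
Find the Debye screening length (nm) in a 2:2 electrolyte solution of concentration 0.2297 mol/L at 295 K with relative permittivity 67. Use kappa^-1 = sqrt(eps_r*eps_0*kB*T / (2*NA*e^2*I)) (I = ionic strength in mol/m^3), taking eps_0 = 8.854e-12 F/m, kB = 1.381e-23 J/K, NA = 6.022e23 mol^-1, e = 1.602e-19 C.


Ionic strength I = 0.2297 * 2^2 * 1000 = 918.8 mol/m^3
kappa^-1 = sqrt(67 * 8.854e-12 * 1.381e-23 * 295 / (2 * 6.022e23 * (1.602e-19)^2 * 918.8))
kappa^-1 = 0.292 nm

0.292


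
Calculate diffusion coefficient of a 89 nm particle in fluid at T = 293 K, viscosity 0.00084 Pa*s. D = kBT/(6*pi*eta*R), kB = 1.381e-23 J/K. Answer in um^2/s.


Radius R = 89/2 = 44.5 nm = 4.45e-08 m
D = kB*T / (6*pi*eta*R)
D = 1.381e-23 * 293 / (6 * pi * 0.00084 * 4.45e-08)
D = 5.74276e-12 m^2/s = 5.743 um^2/s

5.743


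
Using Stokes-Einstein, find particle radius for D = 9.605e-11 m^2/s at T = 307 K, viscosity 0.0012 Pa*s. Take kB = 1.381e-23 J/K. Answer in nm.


Stokes-Einstein: R = kB*T / (6*pi*eta*D)
R = 1.381e-23 * 307 / (6 * pi * 0.0012 * 9.605e-11)
R = 1.95143e-09 m = 1.95 nm

1.95


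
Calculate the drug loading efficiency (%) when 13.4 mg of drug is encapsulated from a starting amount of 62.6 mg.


Drug loading efficiency = (drug loaded / drug initial) * 100
DLE = 13.4 / 62.6 * 100
DLE = 0.2141 * 100
DLE = 21.41%

21.41


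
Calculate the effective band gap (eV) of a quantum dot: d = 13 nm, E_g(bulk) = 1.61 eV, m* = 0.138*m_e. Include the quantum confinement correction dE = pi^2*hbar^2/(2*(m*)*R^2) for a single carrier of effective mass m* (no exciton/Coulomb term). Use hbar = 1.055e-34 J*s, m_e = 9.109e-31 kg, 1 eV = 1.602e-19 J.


Radius R = 13/2 nm = 6.5e-09 m
Confinement energy dE = pi^2 * hbar^2 / (2 * m_eff * m_e * R^2)
dE = pi^2 * (1.055e-34)^2 / (2 * 0.138 * 9.109e-31 * (6.5e-09)^2) J, divided by 1.602e-19 J/eV
dE = 0.0646 eV
Total band gap = E_g(bulk) + dE = 1.61 + 0.0646 = 1.6746 eV

1.6746


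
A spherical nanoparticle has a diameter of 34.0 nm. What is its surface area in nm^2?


Radius r = 34.0/2 = 17 nm
Surface area SA = 4 * pi * r^2
SA = 4 * pi * (17)^2
SA = 3631.68 nm^2

3631.68


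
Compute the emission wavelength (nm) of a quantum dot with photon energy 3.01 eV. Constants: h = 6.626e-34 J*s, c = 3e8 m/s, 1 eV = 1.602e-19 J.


Convert energy: E = 3.01 eV = 3.01 * 1.602e-19 = 4.82202e-19 J
lambda = h*c / E = 6.626e-34 * 3e8 / 4.82202e-19
lambda = 4.12234e-07 m = 412.2 nm

412.2


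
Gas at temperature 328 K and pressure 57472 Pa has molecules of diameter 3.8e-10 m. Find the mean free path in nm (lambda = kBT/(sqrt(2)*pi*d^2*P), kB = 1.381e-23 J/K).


Mean free path: lambda = kB*T / (sqrt(2) * pi * d^2 * P)
lambda = 1.381e-23 * 328 / (sqrt(2) * pi * (3.8e-10)^2 * 57472)
lambda = 1.22851e-07 m
lambda = 122.85 nm

122.85


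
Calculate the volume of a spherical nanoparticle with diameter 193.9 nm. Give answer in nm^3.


Radius r = 193.9/2 = 96.95 nm
Volume V = (4/3) * pi * r^3
V = (4/3) * pi * (96.95)^3
V = 3817086.92 nm^3

3817086.92


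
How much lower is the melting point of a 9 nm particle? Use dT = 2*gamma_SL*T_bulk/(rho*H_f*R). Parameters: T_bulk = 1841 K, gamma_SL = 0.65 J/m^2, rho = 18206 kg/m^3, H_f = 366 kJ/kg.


Radius R = 9/2 = 4.5 nm = 4.5e-09 m
Convert H_f = 366 kJ/kg = 366000 J/kg
dT = 2 * gamma_SL * T_bulk / (rho * H_f * R)
dT = 2 * 0.65 * 1841 / (18206 * 366000 * 4.5e-09)
dT = 79.8 K

79.8


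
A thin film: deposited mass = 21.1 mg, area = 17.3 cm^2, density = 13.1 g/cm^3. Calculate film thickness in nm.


Convert: m = 21.1 mg = 2.1100e-05 kg, A = 17.3 cm^2 = 1.7300e-03 m^2, rho = 13.1 g/cm^3 = 13100 kg/m^3
t = m / (A * rho)
t = 2.1100e-05 / (1.7300e-03 * 13100)
t = 9.3103e-07 m = 931.0 nm

931.0


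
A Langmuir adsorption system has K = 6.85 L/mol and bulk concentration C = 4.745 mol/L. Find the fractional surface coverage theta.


Langmuir isotherm: theta = K*C / (1 + K*C)
K*C = 6.85 * 4.745 = 32.50325
theta = 32.50325 / (1 + 32.50325) = 32.50325 / 33.50325
theta = 0.9702

0.9702


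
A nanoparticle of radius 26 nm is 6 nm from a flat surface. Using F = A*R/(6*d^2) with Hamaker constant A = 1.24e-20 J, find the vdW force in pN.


Convert to SI: R = 26 nm = 2.6e-08 m, d = 6 nm = 6e-09 m
F = A * R / (6 * d^2)
F = 1.24e-20 * 2.6e-08 / (6 * (6e-09)^2)
F = 1.49259e-12 N = 1.493 pN

1.493


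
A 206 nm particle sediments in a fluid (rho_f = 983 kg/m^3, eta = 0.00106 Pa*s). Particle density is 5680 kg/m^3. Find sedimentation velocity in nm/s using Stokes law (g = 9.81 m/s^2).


Radius R = 206/2 nm = 1.03e-07 m
Density difference = 5680 - 983 = 4697 kg/m^3
v = 2 * R^2 * (rho_p - rho_f) * g / (9 * eta)
v = 2 * (1.03e-07)^2 * 4697 * 9.81 / (9 * 0.00106)
v = 1.02482e-07 m/s = 102.4815 nm/s

102.4815


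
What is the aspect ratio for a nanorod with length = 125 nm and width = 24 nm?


Aspect ratio AR = length / diameter
AR = 125 / 24
AR = 5.21

5.21


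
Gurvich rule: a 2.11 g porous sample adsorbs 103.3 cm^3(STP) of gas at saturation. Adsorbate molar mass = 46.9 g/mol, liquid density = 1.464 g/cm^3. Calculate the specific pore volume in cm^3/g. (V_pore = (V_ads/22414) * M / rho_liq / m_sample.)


Moles adsorbed n = V_ads / 22414 = 103.3 / 22414 = 4.608727e-03 mol
Liquid volume V_liq = n * M / rho_liq = 4.608727e-03 * 46.9 / 1.464 = 0.14764 cm^3
Specific pore volume V_pore = V_liq / m_sample = 0.14764 / 2.11
V_pore = 0.07 cm^3/g

0.07


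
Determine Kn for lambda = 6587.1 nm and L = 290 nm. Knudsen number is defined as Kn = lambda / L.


Knudsen number Kn = lambda / L
Kn = 6587.1 / 290
Kn = 22.7141

22.7141


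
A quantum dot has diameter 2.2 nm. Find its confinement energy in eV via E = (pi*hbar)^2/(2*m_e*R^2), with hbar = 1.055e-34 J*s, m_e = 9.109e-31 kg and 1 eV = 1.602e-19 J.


Radius R = 2.2/2 = 1.1 nm = 1.1e-09 m
E = (pi * 1.055e-34)^2 / (2 * 9.109e-31 * (1.1e-09)^2)
E(J) = 4.98332e-20
E = E(J) / 1.602e-19 = 0.3111 eV

0.3111


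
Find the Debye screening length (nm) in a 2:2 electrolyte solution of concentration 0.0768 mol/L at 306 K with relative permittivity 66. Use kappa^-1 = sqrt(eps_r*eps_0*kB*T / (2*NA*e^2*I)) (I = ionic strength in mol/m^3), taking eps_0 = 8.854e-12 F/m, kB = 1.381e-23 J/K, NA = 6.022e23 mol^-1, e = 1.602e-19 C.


Ionic strength I = 0.0768 * 2^2 * 1000 = 307.2 mol/m^3
kappa^-1 = sqrt(66 * 8.854e-12 * 1.381e-23 * 306 / (2 * 6.022e23 * (1.602e-19)^2 * 307.2))
kappa^-1 = 0.51 nm

0.51


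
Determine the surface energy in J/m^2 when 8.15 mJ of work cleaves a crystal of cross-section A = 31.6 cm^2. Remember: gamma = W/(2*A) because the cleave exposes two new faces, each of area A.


Convert: A = 31.6 cm^2 = 0.00316 m^2, W = 8.15 mJ = 0.00815 J
Cleaving exposes two faces of area A, so total new surface = 2*A and gamma = W / (2*A)
gamma = 0.00815 / (2 * 0.00316)
gamma = 1.29 J/m^2

1.29


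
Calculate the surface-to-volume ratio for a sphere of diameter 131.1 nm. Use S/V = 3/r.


Radius r = 131.1/2 = 65.55 nm
S/V = 3 / r = 3 / 65.55
S/V = 0.0458 nm^-1

0.0458


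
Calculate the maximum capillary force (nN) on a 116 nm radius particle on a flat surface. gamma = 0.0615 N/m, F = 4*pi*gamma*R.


Convert radius: R = 116 nm = 1.16e-07 m
F = 4 * pi * gamma * R
F = 4 * pi * 0.0615 * 1.16e-07
F = 8.96485e-08 N = 89.6485 nN

89.6485


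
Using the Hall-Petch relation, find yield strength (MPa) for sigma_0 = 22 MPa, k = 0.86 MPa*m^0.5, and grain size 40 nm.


d = 40 nm = 4e-08 m
sqrt(d) = 0.0002
Hall-Petch contribution = k / sqrt(d) = 0.86 / 0.0002 = 4300.0 MPa
sigma = sigma_0 + k/sqrt(d) = 22 + 4300.0 = 4322.0 MPa

4322.0


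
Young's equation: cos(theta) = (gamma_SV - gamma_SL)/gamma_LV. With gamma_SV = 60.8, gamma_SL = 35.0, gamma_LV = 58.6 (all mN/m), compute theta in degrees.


cos(theta) = (gamma_SV - gamma_SL) / gamma_LV
cos(theta) = (60.8 - 35.0) / 58.6
cos(theta) = 0.440273
theta = arccos(0.440273) = 63.88 degrees

63.88


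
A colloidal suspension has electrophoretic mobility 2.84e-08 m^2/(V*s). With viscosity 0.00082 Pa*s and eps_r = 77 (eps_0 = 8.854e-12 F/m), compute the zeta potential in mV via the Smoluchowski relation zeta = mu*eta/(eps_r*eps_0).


Smoluchowski equation: zeta = mu * eta / (eps_r * eps_0)
zeta = 2.84e-08 * 0.00082 / (77 * 8.854e-12)
zeta = 0.034159 V = 34.16 mV

34.16


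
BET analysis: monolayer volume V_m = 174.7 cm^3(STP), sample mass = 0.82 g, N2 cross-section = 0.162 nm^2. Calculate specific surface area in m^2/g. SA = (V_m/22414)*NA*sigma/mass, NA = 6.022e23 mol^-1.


Number of moles in monolayer = V_m / 22414 = 174.7 / 22414 = 0.00779424
Number of molecules = moles * NA = 0.00779424 * 6.022e23
SA = molecules * sigma / mass
SA = (174.7 / 22414) * 6.022e23 * 0.162e-18 / 0.82
SA = 927.3 m^2/g

927.3


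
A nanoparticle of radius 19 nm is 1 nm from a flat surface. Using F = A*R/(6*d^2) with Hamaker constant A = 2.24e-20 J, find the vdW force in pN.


Convert to SI: R = 19 nm = 1.9e-08 m, d = 1 nm = 1e-09 m
F = A * R / (6 * d^2)
F = 2.24e-20 * 1.9e-08 / (6 * (1e-09)^2)
F = 7.09333e-11 N = 70.933 pN

70.933


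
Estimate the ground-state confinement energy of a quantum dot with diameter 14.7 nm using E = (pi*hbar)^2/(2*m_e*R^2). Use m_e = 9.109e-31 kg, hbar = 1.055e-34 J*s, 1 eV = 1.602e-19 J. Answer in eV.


Radius R = 14.7/2 = 7.35 nm = 7.35e-09 m
E = (pi * 1.055e-34)^2 / (2 * 9.109e-31 * (7.35e-09)^2)
E(J) = 1.11617e-21
E = E(J) / 1.602e-19 = 0.007 eV

0.007


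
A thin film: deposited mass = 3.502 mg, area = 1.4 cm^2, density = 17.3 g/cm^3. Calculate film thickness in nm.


Convert: m = 3.502 mg = 3.5020e-06 kg, A = 1.4 cm^2 = 1.4000e-04 m^2, rho = 17.3 g/cm^3 = 17300 kg/m^3
t = m / (A * rho)
t = 3.5020e-06 / (1.4000e-04 * 17300)
t = 1.4459e-06 m = 1445.9 nm

1445.9


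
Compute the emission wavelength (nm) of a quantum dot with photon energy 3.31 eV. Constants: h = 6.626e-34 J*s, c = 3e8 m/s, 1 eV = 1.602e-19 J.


Convert energy: E = 3.31 eV = 3.31 * 1.602e-19 = 5.30262e-19 J
lambda = h*c / E = 6.626e-34 * 3e8 / 5.30262e-19
lambda = 3.74871e-07 m = 374.9 nm

374.9


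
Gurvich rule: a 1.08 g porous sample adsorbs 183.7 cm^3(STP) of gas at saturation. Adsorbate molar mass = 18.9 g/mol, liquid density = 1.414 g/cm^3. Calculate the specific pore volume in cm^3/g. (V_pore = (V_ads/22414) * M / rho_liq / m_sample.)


Moles adsorbed n = V_ads / 22414 = 183.7 / 22414 = 8.195771e-03 mol
Liquid volume V_liq = n * M / rho_liq = 8.195771e-03 * 18.9 / 1.414 = 0.10955 cm^3
Specific pore volume V_pore = V_liq / m_sample = 0.10955 / 1.08
V_pore = 0.1014 cm^3/g

0.1014


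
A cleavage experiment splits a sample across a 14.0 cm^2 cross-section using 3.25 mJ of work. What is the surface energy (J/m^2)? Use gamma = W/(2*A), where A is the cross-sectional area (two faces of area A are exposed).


Convert: A = 14.0 cm^2 = 0.0014 m^2, W = 3.25 mJ = 0.00325 J
Cleaving exposes two faces of area A, so total new surface = 2*A and gamma = W / (2*A)
gamma = 0.00325 / (2 * 0.0014)
gamma = 1.161 J/m^2

1.161


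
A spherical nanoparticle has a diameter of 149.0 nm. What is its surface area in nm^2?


Radius r = 149.0/2 = 74.5 nm
Surface area SA = 4 * pi * r^2
SA = 4 * pi * (74.5)^2
SA = 69746.5 nm^2

69746.5
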